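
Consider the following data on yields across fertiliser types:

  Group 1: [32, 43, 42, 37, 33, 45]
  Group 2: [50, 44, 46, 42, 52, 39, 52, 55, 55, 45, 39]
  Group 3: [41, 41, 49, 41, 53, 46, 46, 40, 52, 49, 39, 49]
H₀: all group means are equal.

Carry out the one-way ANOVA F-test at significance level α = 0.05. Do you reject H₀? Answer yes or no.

reject H₀: yes

Group means [38.67, 47.18, 45.50], grand mean 44.724
SSB = Σnᵢ(x̄ᵢ−x̄)² = 293.823; SSW = ΣΣ(x−x̄ᵢ)² = 771.970
MSB = 293.823/2 = 146.9117; MSW = 771.970/26 = 29.6911
F = MSB/MSW = 4.9480
df = (2, 26)
p-value (upper-tail) = 0.01510
At α=0.05: p < α → reject H₀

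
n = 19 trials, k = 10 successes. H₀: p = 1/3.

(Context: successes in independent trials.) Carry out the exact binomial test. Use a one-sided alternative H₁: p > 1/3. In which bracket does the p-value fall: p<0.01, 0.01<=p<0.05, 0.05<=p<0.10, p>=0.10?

Exact binomial: n=19, k=10, p₀=1/3=0.3333
P(X≥10) from Σ C(n,i)·p₀^i·(1−p₀)^(n−i)
p-value (one-sided, H₁ greater) = 0.06477
→ bracket: 0.05<=p<0.10

p-value bracket: 0.05<=p<0.10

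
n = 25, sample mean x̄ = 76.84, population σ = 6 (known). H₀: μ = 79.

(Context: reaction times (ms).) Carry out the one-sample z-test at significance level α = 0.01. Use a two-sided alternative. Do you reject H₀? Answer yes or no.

reject H₀: no

SE = σ/√n = 6/√25 = 1.2000
z = (x̄−μ₀)/SE = (76.84−79)/1.2000 = -1.8000
p-value (two-sided) = 0.07186
At α=0.01: p ≥ α → fail to reject H₀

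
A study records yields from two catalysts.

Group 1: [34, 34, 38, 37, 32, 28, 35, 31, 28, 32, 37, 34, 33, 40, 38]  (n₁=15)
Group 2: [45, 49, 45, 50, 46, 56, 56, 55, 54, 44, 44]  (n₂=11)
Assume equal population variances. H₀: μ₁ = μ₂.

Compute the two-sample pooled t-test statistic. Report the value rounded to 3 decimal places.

test statistic = -9.205

x̄₁=34.067, s₁=3.555, n₁=15
x̄₂=49.455, s₂=4.987, n₂=11
s_p² = [14·3.555² + 10·4.987²]/24 = 17.7359
SE = √(s_p²·(1/15+1/11)) = 1.6717
t = (34.067−49.455)/1.6717 = -9.2047
df = 24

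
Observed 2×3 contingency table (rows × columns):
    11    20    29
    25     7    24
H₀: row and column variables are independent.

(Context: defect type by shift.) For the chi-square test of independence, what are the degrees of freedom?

degrees of freedom = 2

df = (r−1)(c−1) = (2−1)·(3−1) = 2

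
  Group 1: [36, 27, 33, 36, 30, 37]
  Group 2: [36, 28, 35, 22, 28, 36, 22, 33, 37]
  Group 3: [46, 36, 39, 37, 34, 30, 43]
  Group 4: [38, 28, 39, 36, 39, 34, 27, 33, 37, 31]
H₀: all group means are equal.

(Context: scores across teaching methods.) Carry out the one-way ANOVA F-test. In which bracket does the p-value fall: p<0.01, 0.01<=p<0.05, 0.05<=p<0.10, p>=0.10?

p-value bracket: 0.05<=p<0.10

Group means [33.17, 30.78, 37.86, 34.20], grand mean 33.844
SSB = Σnᵢ(x̄ᵢ−x̄)² = 201.373; SSW = ΣΣ(x−x̄ᵢ)² = 712.846
MSB = 201.373/3 = 67.1242; MSW = 712.846/28 = 25.4588
F = MSB/MSW = 2.6366
df = (3, 28)
p-value (upper-tail) = 0.06919
→ bracket: 0.05<=p<0.10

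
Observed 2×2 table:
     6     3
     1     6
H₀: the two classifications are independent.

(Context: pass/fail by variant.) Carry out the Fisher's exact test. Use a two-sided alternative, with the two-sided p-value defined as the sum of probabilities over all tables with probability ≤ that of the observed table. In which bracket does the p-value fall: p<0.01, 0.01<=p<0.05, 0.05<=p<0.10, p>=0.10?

Margins: r₁=9, r₂=7, c₁=7, c₂=9, n=16
p_obs = C(9,6)·C(7,1)/C(16,7); sum pmf over tables with pmf ≤ p_obs
p-value (two-sided) = 0.06014
→ bracket: 0.05<=p<0.10

p-value bracket: 0.05<=p<0.10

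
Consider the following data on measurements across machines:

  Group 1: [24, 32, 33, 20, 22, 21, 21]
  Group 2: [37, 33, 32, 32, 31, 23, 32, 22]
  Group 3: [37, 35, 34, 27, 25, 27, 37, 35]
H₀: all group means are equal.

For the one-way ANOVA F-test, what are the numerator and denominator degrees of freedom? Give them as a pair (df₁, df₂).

degrees of freedom = [2, 20]

k = 3 groups, N = 23 total
df = (k−1, N−k) = (3−1, 23−3) = (2, 20)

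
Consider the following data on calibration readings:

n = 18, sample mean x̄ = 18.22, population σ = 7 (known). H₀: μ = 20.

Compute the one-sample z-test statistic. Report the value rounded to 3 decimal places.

SE = σ/√n = 7/√18 = 1.6499
z = (x̄−μ₀)/SE = (18.22−20)/1.6499 = -1.0788

test statistic = -1.079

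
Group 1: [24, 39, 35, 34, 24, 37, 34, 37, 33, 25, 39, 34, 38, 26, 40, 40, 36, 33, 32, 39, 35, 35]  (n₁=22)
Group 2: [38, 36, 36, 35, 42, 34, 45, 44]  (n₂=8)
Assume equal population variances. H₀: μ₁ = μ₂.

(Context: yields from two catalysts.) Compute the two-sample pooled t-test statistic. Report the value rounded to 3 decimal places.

x̄₁=34.045, s₁=5.066, n₁=22
x̄₂=38.750, s₂=4.301, n₂=8
s_p² = [21·5.066² + 7·4.301²]/28 = 23.8734
SE = √(s_p²·(1/22+1/8)) = 2.0173
t = (34.045−38.750)/2.0173 = -2.3321
df = 28

test statistic = -2.332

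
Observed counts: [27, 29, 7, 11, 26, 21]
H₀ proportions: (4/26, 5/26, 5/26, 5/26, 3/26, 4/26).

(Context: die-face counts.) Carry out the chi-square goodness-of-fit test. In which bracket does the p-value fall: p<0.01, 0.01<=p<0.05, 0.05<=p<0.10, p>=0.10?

p-value bracket: p<0.01

n = 121; E_i = n·p_i = [18.62, 23.27, 23.27, 23.27, 13.96, 18.62]
χ² = (27−18.62)²/18.62 + (29−23.27)²/23.27 + (7−23.27)²/23.27 + (11−23.27)²/23.27 + (26−13.96)²/13.96 + (21−18.62)²/18.62 = 33.7179
df = 5
p-value (upper-tail) = 0.00000
→ bracket: p<0.01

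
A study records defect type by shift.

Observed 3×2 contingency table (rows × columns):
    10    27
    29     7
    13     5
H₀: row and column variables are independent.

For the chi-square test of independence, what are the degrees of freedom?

degrees of freedom = 2

df = (r−1)(c−1) = (3−1)·(2−1) = 2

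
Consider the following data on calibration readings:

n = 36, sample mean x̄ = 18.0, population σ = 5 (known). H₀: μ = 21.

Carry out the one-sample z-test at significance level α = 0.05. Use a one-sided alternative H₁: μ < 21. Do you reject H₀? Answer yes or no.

reject H₀: yes

SE = σ/√n = 5/√36 = 0.8333
z = (x̄−μ₀)/SE = (18.0−21)/0.8333 = -3.6000
p-value (one-sided, H₁ less) = 0.00016
At α=0.05: p < α → reject H₀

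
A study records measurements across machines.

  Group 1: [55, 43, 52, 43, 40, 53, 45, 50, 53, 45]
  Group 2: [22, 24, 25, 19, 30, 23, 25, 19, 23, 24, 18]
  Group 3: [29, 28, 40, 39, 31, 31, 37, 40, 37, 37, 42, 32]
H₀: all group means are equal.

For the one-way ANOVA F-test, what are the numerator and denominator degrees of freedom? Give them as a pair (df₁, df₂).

k = 3 groups, N = 33 total
df = (k−1, N−k) = (3−1, 33−3) = (2, 30)

degrees of freedom = [2, 30]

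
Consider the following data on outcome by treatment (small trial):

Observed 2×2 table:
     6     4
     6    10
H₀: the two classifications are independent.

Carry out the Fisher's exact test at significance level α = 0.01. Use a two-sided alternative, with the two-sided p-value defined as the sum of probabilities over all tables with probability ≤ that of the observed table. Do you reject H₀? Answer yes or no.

Margins: r₁=10, r₂=16, c₁=12, c₂=14, n=26
p_obs = C(10,6)·C(16,6)/C(26,12); sum pmf over tables with pmf ≤ p_obs
p-value (two-sided) = 0.42164
At α=0.01: p ≥ α → fail to reject H₀

reject H₀: no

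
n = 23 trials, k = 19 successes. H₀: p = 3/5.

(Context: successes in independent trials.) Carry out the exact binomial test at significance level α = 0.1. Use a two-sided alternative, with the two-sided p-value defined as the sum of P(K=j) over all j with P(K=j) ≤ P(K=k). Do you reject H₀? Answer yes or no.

reject H₀: yes

Exact binomial: n=23, k=19, p₀=3/5=0.6000
P(X=j) = C(n,j)·p₀^j·(1−p₀)^(n−j); p = Σ P(X=j) over j with P(X=j) ≤ P(X=19)
p-value (two-sided) = 0.03179
At α=0.1: p < α → reject H₀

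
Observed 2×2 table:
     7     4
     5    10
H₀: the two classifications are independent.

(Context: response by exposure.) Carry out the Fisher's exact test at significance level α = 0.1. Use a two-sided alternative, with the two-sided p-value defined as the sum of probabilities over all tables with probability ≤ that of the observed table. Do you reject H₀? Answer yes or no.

Margins: r₁=11, r₂=15, c₁=12, c₂=14, n=26
p_obs = C(11,7)·C(15,5)/C(26,12); sum pmf over tables with pmf ≤ p_obs
p-value (two-sided) = 0.23286
At α=0.1: p ≥ α → fail to reject H₀

reject H₀: no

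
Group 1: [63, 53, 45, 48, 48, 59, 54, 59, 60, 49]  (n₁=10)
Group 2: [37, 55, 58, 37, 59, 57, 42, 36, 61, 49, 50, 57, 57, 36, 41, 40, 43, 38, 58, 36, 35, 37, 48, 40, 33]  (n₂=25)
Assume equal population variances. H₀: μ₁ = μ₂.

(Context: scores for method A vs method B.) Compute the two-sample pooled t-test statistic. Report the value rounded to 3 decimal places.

test statistic = 2.510

x̄₁=53.800, s₁=6.197, n₁=10
x̄₂=45.600, s₂=9.509, n₂=25
s_p² = [9·6.197² + 24·9.509²]/33 = 76.2303
SE = √(s_p²·(1/10+1/25)) = 3.2668
t = (53.800−45.600)/3.2668 = 2.5101
df = 33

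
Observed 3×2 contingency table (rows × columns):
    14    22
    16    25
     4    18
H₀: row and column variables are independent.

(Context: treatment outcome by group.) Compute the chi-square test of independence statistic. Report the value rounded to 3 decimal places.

test statistic = 3.277

Row totals [36, 41, 22], col totals [34, 65], n=99
χ² = (14−12.36)²/12.36 + (22−23.64)²/23.64 + (16−14.08)²/14.08 + (25−26.92)²/26.92 + (4−7.56)²/7.56 + (18−14.44)²/14.44 = 3.2767
df = 2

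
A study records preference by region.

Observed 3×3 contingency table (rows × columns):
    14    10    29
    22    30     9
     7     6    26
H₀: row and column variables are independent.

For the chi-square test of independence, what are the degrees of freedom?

df = (r−1)(c−1) = (3−1)·(3−1) = 4

degrees of freedom = 4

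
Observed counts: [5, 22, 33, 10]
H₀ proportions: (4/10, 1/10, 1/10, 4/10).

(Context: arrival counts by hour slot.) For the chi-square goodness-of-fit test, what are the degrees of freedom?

degrees of freedom = 3

df = k − 1 = 4 − 1 = 3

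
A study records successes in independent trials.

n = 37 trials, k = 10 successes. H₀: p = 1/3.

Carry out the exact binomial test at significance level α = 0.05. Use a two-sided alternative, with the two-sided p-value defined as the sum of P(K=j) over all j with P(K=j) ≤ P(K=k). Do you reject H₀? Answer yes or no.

reject H₀: no

Exact binomial: n=37, k=10, p₀=1/3=0.3333
P(X=j) = C(n,j)·p₀^j·(1−p₀)^(n−j); p = Σ P(X=j) over j with P(X=j) ≤ P(X=10)
p-value (two-sided) = 0.48802
At α=0.05: p ≥ α → fail to reject H₀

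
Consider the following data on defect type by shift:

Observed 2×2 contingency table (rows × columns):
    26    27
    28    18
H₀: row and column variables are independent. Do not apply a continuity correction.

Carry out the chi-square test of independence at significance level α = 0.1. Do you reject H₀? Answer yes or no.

Row totals [53, 46], col totals [54, 45], n=99
χ² = (26−28.91)²/28.91 + (27−24.09)²/24.09 + (28−25.09)²/25.09 + (18−20.91)²/20.91 = 1.3861
df = 1
p-value (upper-tail) = 0.23907
At α=0.1: p ≥ α → fail to reject H₀

reject H₀: no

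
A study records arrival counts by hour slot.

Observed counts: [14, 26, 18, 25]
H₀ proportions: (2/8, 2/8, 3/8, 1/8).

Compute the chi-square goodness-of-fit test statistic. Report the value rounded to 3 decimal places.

test statistic = 29.675

n = 83; E_i = n·p_i = [20.75, 20.75, 31.12, 10.38]
χ² = (14−20.75)²/20.75 + (26−20.75)²/20.75 + (18−31.12)²/31.12 + (25−10.38)²/10.38 = 29.6747
df = 3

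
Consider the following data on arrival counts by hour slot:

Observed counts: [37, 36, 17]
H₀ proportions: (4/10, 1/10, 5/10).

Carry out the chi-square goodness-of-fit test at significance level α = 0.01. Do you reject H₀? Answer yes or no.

n = 90; E_i = n·p_i = [36.00, 9.00, 45.00]
χ² = (37−36.00)²/36.00 + (36−9.00)²/9.00 + (17−45.00)²/45.00 = 98.4500
df = 2
p-value (upper-tail) = 0.00000
At α=0.01: p < α → reject H₀

reject H₀: yes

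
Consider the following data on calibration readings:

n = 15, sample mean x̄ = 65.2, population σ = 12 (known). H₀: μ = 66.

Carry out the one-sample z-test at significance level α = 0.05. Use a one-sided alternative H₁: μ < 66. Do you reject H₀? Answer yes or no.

SE = σ/√n = 12/√15 = 3.0984
z = (x̄−μ₀)/SE = (65.2−66)/3.0984 = -0.2582
p-value (one-sided, H₁ less) = 0.39813
At α=0.05: p ≥ α → fail to reject H₀

reject H₀: no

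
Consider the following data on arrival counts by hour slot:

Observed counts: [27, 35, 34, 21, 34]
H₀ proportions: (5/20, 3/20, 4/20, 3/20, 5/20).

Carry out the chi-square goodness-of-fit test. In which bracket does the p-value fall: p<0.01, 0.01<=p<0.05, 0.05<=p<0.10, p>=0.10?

n = 151; E_i = n·p_i = [37.75, 22.65, 30.20, 22.65, 37.75]
χ² = (27−37.75)²/37.75 + (35−22.65)²/22.65 + (34−30.20)²/30.20 + (21−22.65)²/22.65 + (34−37.75)²/37.75 = 10.7660
df = 4
p-value (upper-tail) = 0.02932
→ bracket: 0.01<=p<0.05

p-value bracket: 0.01<=p<0.05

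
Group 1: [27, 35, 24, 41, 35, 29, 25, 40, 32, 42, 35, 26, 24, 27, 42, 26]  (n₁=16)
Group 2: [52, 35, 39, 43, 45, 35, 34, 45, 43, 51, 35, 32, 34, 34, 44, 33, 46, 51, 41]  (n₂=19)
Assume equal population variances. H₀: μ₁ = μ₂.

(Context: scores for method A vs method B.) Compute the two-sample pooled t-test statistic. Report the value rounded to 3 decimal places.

x̄₁=31.875, s₁=6.732, n₁=16
x̄₂=40.632, s₂=6.652, n₂=19
s_p² = [15·6.732² + 18·6.652²]/33 = 44.7325
SE = √(s_p²·(1/16+1/19)) = 2.2694
t = (31.875−40.632)/2.2694 = -3.8586
df = 33

test statistic = -3.859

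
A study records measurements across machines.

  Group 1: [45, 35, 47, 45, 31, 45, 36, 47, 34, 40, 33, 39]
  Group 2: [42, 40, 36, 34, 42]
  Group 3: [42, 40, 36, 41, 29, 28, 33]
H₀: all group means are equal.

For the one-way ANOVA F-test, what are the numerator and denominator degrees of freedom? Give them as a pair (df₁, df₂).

degrees of freedom = [2, 21]

k = 3 groups, N = 24 total
df = (k−1, N−k) = (3−1, 24−3) = (2, 21)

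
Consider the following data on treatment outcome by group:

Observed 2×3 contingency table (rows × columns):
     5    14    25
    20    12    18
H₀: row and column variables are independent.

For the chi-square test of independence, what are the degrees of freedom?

degrees of freedom = 2

df = (r−1)(c−1) = (2−1)·(3−1) = 2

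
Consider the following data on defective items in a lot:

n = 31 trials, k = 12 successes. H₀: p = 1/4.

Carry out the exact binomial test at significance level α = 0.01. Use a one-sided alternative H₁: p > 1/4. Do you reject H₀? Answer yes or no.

Exact binomial: n=31, k=12, p₀=1/4=0.2500
P(X≥12) from Σ C(n,i)·p₀^i·(1−p₀)^(n−i)
p-value (one-sided, H₁ greater) = 0.06443
At α=0.01: p ≥ α → fail to reject H₀

reject H₀: no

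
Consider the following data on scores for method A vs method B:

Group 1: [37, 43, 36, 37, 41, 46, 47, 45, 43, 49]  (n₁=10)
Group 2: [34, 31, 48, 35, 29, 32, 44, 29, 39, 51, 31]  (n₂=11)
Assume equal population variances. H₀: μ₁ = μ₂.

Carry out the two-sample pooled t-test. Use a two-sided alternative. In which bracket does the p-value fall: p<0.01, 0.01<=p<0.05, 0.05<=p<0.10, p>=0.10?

p-value bracket: 0.05<=p<0.10

x̄₁=42.400, s₁=4.551, n₁=10
x̄₂=36.636, s₂=7.788, n₂=11
s_p² = [9·4.551² + 10·7.788²]/19 = 41.7340
SE = √(s_p²·(1/10+1/11)) = 2.8227
t = (42.400−36.636)/2.8227 = 2.0419
df = 19
p-value (two-sided) = 0.05529
→ bracket: 0.05<=p<0.10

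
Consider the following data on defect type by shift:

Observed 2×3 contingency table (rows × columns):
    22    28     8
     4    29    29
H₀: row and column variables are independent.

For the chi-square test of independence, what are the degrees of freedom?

degrees of freedom = 2

df = (r−1)(c−1) = (2−1)·(3−1) = 2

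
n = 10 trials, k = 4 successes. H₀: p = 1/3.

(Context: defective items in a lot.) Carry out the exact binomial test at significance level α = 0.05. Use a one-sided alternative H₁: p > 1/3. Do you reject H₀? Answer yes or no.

Exact binomial: n=10, k=4, p₀=1/3=0.3333
P(X≥4) from Σ C(n,i)·p₀^i·(1−p₀)^(n−i)
p-value (one-sided, H₁ greater) = 0.44074
At α=0.05: p ≥ α → fail to reject H₀

reject H₀: no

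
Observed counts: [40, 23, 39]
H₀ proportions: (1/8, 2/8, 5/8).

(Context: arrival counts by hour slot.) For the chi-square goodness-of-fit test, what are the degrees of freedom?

degrees of freedom = 2

df = k − 1 = 3 − 1 = 2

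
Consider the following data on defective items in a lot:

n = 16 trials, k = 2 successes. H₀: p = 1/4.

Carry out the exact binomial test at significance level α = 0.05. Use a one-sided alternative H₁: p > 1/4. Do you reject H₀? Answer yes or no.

reject H₀: no

Exact binomial: n=16, k=2, p₀=1/4=0.2500
P(X≥2) from Σ C(n,i)·p₀^i·(1−p₀)^(n−i)
p-value (one-sided, H₁ greater) = 0.93652
At α=0.05: p ≥ α → fail to reject H₀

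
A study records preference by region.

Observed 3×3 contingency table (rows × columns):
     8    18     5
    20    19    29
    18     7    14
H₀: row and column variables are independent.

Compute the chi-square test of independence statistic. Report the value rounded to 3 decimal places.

test statistic = 16.459

Row totals [31, 68, 39], col totals [46, 44, 48], n=138
χ² = (8−10.33)²/10.33 + (18−9.88)²/9.88 + (5−10.78)²/10.78 + (20−22.67)²/22.67 + (19−21.68)²/21.68 + (29−23.65)²/23.65 + (18−13.00)²/13.00 + (7−12.43)²/12.43 + (14−13.57)²/13.57 = 16.4590
df = 4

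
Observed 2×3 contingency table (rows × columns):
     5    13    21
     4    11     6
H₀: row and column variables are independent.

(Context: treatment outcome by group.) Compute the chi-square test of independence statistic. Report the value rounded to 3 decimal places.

test statistic = 3.529

Row totals [39, 21], col totals [9, 24, 27], n=60
χ² = (5−5.85)²/5.85 + (13−15.60)²/15.60 + (21−17.55)²/17.55 + (4−3.15)²/3.15 + (11−8.40)²/8.40 + (6−9.45)²/9.45 = 3.5287
df = 2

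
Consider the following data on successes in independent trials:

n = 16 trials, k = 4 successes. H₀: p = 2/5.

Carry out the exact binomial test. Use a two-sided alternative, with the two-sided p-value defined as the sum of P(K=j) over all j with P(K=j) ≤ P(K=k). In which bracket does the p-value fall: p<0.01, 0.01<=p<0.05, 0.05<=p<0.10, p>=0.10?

p-value bracket: p>=0.10

Exact binomial: n=16, k=4, p₀=2/5=0.4000
P(X=j) = C(n,j)·p₀^j·(1−p₀)^(n−j); p = Σ P(X=j) over j with P(X=j) ≤ P(X=4)
p-value (two-sided) = 0.30884
→ bracket: p>=0.10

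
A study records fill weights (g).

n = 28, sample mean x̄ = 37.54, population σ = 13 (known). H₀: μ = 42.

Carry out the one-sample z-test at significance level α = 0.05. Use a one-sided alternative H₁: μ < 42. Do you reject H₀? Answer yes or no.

reject H₀: yes

SE = σ/√n = 13/√28 = 2.4568
z = (x̄−μ₀)/SE = (37.54−42)/2.4568 = -1.8154
p-value (one-sided, H₁ less) = 0.03473
At α=0.05: p < α → reject H₀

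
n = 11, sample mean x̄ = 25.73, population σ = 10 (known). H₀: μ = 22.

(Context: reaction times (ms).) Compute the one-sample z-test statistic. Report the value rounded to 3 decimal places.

test statistic = 1.237

SE = σ/√n = 10/√11 = 3.0151
z = (x̄−μ₀)/SE = (25.73−22)/3.0151 = 1.2371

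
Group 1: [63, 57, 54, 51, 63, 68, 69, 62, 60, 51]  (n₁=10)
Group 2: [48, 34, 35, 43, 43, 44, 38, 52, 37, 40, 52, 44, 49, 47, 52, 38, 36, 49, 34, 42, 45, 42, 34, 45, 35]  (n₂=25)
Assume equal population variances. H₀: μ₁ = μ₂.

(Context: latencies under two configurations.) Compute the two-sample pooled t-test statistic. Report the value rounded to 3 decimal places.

test statistic = 7.606

x̄₁=59.800, s₁=6.443, n₁=10
x̄₂=42.320, s₂=6.026, n₂=25
s_p² = [9·6.443² + 24·6.026²]/33 = 37.7285
SE = √(s_p²·(1/10+1/25)) = 2.2983
t = (59.800−42.320)/2.2983 = 7.6058
df = 33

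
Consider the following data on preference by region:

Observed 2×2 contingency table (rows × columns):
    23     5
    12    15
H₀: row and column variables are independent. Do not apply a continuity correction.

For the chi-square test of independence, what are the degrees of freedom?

degrees of freedom = 1

df = (r−1)(c−1) = (2−1)·(2−1) = 1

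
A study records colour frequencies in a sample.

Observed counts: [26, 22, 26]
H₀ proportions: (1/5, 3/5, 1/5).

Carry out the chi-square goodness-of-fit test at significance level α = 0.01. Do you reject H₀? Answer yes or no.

reject H₀: yes

n = 74; E_i = n·p_i = [14.80, 44.40, 14.80]
χ² = (26−14.80)²/14.80 + (22−44.40)²/44.40 + (26−14.80)²/14.80 = 28.2523
df = 2
p-value (upper-tail) = 0.00000
At α=0.01: p < α → reject H₀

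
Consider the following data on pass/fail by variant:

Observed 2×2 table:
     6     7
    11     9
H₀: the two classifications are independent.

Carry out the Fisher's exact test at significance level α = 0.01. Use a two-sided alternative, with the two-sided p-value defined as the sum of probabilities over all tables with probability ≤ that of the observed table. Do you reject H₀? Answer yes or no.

reject H₀: no

Margins: r₁=13, r₂=20, c₁=17, c₂=16, n=33
p_obs = C(13,6)·C(20,11)/C(33,17); sum pmf over tables with pmf ≤ p_obs
p-value (two-sided) = 0.72828
At α=0.01: p ≥ α → fail to reject H₀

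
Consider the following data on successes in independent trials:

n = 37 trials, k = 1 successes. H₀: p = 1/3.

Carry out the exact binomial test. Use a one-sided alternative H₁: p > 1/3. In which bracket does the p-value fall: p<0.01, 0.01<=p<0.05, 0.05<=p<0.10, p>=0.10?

Exact binomial: n=37, k=1, p₀=1/3=0.3333
P(X≥1) from Σ C(n,i)·p₀^i·(1−p₀)^(n−i)
p-value (one-sided, H₁ greater) = 1.00000
→ bracket: p>=0.10

p-value bracket: p>=0.10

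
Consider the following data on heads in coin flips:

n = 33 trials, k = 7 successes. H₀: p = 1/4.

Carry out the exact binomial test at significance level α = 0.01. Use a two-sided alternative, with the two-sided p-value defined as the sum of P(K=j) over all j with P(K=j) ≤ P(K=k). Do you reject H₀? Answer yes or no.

Exact binomial: n=33, k=7, p₀=1/4=0.2500
P(X=j) = C(n,j)·p₀^j·(1−p₀)^(n−j); p = Σ P(X=j) over j with P(X=j) ≤ P(X=7)
p-value (two-sided) = 0.69295
At α=0.01: p ≥ α → fail to reject H₀

reject H₀: no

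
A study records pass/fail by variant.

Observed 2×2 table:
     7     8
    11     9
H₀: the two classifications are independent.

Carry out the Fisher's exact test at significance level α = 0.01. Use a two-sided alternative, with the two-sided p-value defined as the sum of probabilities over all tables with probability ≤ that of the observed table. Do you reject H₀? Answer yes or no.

Margins: r₁=15, r₂=20, c₁=18, c₂=17, n=35
p_obs = C(15,7)·C(20,11)/C(35,18); sum pmf over tables with pmf ≤ p_obs
p-value (two-sided) = 0.73799
At α=0.01: p ≥ α → fail to reject H₀

reject H₀: no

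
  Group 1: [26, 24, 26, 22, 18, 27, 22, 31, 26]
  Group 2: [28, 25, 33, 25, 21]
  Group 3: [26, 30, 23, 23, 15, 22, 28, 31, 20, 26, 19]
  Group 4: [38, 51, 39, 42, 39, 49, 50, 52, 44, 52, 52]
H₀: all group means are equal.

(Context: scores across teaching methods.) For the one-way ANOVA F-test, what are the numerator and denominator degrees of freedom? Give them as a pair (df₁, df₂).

degrees of freedom = [3, 32]

k = 4 groups, N = 36 total
df = (k−1, N−k) = (4−1, 36−4) = (3, 32)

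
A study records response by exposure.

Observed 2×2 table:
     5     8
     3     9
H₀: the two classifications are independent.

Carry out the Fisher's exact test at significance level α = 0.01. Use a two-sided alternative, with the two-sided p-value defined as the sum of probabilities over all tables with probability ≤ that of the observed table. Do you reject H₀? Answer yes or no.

Margins: r₁=13, r₂=12, c₁=8, c₂=17, n=25
p_obs = C(13,5)·C(12,3)/C(25,8); sum pmf over tables with pmf ≤ p_obs
p-value (two-sided) = 0.67277
At α=0.01: p ≥ α → fail to reject H₀

reject H₀: no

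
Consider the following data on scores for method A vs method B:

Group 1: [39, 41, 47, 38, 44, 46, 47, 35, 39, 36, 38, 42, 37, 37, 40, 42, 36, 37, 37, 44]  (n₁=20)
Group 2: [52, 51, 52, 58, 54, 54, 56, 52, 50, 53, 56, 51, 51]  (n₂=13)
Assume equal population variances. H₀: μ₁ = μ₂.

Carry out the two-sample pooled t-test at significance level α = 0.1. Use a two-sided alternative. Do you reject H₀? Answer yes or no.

reject H₀: yes

x̄₁=40.100, s₁=3.824, n₁=20
x̄₂=53.077, s₂=2.397, n₂=13
s_p² = [19·3.824² + 12·2.397²]/31 = 11.1846
SE = √(s_p²·(1/20+1/13)) = 1.1915
t = (40.100−53.077)/1.1915 = -10.8916
df = 31
p-value (two-sided) = 0.00000
At α=0.1: p < α → reject H₀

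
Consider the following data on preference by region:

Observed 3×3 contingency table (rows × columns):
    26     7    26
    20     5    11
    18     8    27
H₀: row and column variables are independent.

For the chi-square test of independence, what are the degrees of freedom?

degrees of freedom = 4

df = (r−1)(c−1) = (3−1)·(3−1) = 4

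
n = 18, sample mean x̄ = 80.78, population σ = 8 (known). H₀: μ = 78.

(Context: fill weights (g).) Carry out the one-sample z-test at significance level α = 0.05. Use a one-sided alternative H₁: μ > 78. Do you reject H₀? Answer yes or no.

reject H₀: no

SE = σ/√n = 8/√18 = 1.8856
z = (x̄−μ₀)/SE = (80.78−78)/1.8856 = 1.4743
p-value (one-sided, H₁ greater) = 0.07020
At α=0.05: p ≥ α → fail to reject H₀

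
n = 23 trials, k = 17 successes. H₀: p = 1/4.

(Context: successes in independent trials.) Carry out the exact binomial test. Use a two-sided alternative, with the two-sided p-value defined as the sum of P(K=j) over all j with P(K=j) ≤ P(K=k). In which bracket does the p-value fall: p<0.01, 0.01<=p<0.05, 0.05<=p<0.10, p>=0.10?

Exact binomial: n=23, k=17, p₀=1/4=0.2500
P(X=j) = C(n,j)·p₀^j·(1−p₀)^(n−j); p = Σ P(X=j) over j with P(X=j) ≤ P(X=17)
p-value (two-sided) = 0.00000
→ bracket: p<0.01

p-value bracket: p<0.01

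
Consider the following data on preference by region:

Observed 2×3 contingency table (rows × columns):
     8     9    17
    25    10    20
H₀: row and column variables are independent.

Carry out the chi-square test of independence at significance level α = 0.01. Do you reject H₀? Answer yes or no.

Row totals [34, 55], col totals [33, 19, 37], n=89
χ² = (8−12.61)²/12.61 + (9−7.26)²/7.26 + (17−14.13)²/14.13 + (25−20.39)²/20.39 + (10−11.74)²/11.74 + (20−22.87)²/22.87 = 4.3400
df = 2
p-value (upper-tail) = 0.11418
At α=0.01: p ≥ α → fail to reject H₀

reject H₀: no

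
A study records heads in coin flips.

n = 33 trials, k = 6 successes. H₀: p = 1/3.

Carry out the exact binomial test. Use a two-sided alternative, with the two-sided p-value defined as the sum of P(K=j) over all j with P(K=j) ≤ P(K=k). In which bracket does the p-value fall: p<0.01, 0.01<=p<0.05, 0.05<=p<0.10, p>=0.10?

Exact binomial: n=33, k=6, p₀=1/3=0.3333
P(X=j) = C(n,j)·p₀^j·(1−p₀)^(n−j); p = Σ P(X=j) over j with P(X=j) ≤ P(X=6)
p-value (two-sided) = 0.06692
→ bracket: 0.05<=p<0.10

p-value bracket: 0.05<=p<0.10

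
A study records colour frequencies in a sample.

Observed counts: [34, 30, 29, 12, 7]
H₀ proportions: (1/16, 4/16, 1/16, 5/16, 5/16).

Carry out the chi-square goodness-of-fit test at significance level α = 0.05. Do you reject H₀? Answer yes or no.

n = 112; E_i = n·p_i = [7.00, 28.00, 7.00, 35.00, 35.00]
χ² = (34−7.00)²/7.00 + (30−28.00)²/28.00 + (29−7.00)²/7.00 + (12−35.00)²/35.00 + (7−35.00)²/35.00 = 210.9429
df = 4
p-value (upper-tail) = 0.00000
At α=0.05: p < α → reject H₀

reject H₀: yes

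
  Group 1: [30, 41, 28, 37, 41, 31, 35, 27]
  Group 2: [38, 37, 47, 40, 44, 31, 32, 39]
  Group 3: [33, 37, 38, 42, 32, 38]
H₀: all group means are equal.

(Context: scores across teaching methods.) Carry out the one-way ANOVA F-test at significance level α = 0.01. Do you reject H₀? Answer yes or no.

reject H₀: no

Group means [33.75, 38.50, 36.67], grand mean 36.273
SSB = Σnᵢ(x̄ᵢ−x̄)² = 91.530; SSW = ΣΣ(x−x̄ᵢ)² = 490.833
MSB = 91.530/2 = 45.7652; MSW = 490.833/19 = 25.8333
F = MSB/MSW = 1.7716
df = (2, 19)
p-value (upper-tail) = 0.19703
At α=0.01: p ≥ α → fail to reject H₀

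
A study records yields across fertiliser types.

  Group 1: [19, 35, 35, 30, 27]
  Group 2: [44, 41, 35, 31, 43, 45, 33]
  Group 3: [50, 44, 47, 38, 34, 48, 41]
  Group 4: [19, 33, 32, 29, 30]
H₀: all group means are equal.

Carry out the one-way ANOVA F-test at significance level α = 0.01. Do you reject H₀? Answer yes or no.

Group means [29.20, 38.86, 43.14, 28.60], grand mean 35.958
SSB = Σnᵢ(x̄ᵢ−x̄)² = 919.244; SSW = ΣΣ(x−x̄ᵢ)² = 699.714
MSB = 919.244/3 = 306.4147; MSW = 699.714/20 = 34.9857
F = MSB/MSW = 8.7583
df = (3, 20)
p-value (upper-tail) = 0.00066
At α=0.01: p < α → reject H₀

reject H₀: yes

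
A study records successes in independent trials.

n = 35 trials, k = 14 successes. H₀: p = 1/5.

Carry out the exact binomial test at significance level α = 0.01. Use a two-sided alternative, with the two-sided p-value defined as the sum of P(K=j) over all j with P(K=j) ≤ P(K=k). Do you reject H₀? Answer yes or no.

reject H₀: yes

Exact binomial: n=35, k=14, p₀=1/5=0.2000
P(X=j) = C(n,j)·p₀^j·(1−p₀)^(n−j); p = Σ P(X=j) over j with P(X=j) ≤ P(X=14)
p-value (two-sided) = 0.00566
At α=0.01: p < α → reject H₀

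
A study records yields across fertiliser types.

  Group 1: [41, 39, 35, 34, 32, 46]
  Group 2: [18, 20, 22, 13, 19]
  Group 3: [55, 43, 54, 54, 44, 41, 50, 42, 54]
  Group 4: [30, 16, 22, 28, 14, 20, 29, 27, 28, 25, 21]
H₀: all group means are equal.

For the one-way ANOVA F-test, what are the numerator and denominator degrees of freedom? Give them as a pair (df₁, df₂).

degrees of freedom = [3, 27]

k = 4 groups, N = 31 total
df = (k−1, N−k) = (4−1, 31−4) = (3, 27)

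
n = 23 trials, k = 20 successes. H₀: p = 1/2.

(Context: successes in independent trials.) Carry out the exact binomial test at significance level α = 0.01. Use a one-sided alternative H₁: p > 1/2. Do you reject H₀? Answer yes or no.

Exact binomial: n=23, k=20, p₀=1/2=0.5000
P(X≥20) from Σ C(n,i)·p₀^i·(1−p₀)^(n−i)
p-value (one-sided, H₁ greater) = 0.00024
At α=0.01: p < α → reject H₀

reject H₀: yes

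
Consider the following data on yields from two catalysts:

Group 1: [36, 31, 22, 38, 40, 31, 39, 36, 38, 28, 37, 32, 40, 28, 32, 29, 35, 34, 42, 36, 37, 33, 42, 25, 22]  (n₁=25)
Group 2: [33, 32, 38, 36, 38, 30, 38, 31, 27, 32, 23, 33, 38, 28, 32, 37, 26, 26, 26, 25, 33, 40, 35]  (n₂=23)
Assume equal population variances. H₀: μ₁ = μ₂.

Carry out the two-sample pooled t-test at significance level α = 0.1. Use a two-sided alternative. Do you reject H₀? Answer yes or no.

reject H₀: no

x̄₁=33.720, s₁=5.697, n₁=25
x̄₂=32.043, s₂=4.977, n₂=23
s_p² = [24·5.697² + 22·4.977²]/46 = 28.7825
SE = √(s_p²·(1/25+1/23)) = 1.5501
t = (33.720−32.043)/1.5501 = 1.0816
df = 46
p-value (two-sided) = 0.28508
At α=0.1: p ≥ α → fail to reject H₀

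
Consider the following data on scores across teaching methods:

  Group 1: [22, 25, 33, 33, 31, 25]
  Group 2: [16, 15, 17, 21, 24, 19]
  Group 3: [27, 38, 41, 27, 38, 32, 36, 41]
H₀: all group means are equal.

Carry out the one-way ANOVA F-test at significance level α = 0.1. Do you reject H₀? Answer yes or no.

reject H₀: yes

Group means [28.17, 18.67, 35.00], grand mean 28.050
SSB = Σnᵢ(x̄ᵢ−x̄)² = 914.783; SSW = ΣΣ(x−x̄ᵢ)² = 398.167
MSB = 914.783/2 = 457.3917; MSW = 398.167/17 = 23.4216
F = MSB/MSW = 19.5287
df = (2, 17)
p-value (upper-tail) = 0.00004
At α=0.1: p < α → reject H₀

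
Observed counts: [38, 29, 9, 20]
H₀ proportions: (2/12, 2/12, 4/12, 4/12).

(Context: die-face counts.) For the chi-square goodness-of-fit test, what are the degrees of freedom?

df = k − 1 = 4 − 1 = 3

degrees of freedom = 3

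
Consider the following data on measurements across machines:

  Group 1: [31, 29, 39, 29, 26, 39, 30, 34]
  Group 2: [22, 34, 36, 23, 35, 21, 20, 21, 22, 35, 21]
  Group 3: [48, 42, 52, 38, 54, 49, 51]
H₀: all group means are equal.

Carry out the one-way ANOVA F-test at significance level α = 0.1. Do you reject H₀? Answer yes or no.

Group means [32.12, 26.36, 47.71], grand mean 33.885
SSB = Σnᵢ(x̄ᵢ−x̄)² = 1985.805; SSW = ΣΣ(x−x̄ᵢ)² = 834.849
MSB = 1985.805/2 = 992.9024; MSW = 834.849/23 = 36.2978
F = MSB/MSW = 27.3544
df = (2, 23)
p-value (upper-tail) = 0.00000
At α=0.1: p < α → reject H₀

reject H₀: yes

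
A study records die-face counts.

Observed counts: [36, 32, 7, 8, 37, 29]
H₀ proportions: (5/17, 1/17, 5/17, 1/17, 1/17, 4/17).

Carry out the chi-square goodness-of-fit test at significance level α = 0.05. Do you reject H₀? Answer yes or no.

reject H₀: yes

n = 149; E_i = n·p_i = [43.82, 8.76, 43.82, 8.76, 8.76, 35.06]
χ² = (36−43.82)²/43.82 + (32−8.76)²/8.76 + (7−43.82)²/43.82 + (8−8.76)²/8.76 + (37−8.76)²/8.76 + (29−35.06)²/35.06 = 186.0084
df = 5
p-value (upper-tail) = 0.00000
At α=0.05: p < α → reject H₀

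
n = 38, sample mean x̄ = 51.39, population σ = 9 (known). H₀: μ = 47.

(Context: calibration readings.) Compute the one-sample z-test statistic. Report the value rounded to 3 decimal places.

SE = σ/√n = 9/√38 = 1.4600
z = (x̄−μ₀)/SE = (51.39−47)/1.4600 = 3.0069

test statistic = 3.007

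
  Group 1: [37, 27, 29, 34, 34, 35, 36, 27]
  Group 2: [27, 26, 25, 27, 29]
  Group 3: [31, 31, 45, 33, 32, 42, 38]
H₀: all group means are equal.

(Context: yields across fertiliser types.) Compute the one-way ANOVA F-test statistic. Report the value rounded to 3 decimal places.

Group means [32.38, 26.80, 36.00], grand mean 32.250
SSB = Σnᵢ(x̄ᵢ−x̄)² = 247.075; SSW = ΣΣ(x−x̄ᵢ)² = 320.675
MSB = 247.075/2 = 123.5375; MSW = 320.675/17 = 18.8632
F = MSB/MSW = 6.5491
df = (2, 17)

test statistic = 6.549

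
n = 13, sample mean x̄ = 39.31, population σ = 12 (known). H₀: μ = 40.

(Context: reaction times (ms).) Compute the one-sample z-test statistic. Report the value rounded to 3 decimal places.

SE = σ/√n = 12/√13 = 3.3282
z = (x̄−μ₀)/SE = (39.31−40)/3.3282 = -0.2073

test statistic = -0.207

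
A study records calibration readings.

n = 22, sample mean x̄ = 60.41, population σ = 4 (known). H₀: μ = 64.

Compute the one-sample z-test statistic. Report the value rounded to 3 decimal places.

SE = σ/√n = 4/√22 = 0.8528
z = (x̄−μ₀)/SE = (60.41−64)/0.8528 = -4.2096

test statistic = -4.210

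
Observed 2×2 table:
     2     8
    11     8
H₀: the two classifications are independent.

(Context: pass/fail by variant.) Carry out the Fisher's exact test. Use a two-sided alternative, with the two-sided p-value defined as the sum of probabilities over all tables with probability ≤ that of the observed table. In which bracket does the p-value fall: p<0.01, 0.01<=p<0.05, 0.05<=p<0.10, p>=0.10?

p-value bracket: p>=0.10

Margins: r₁=10, r₂=19, c₁=13, c₂=16, n=29
p_obs = C(10,2)·C(19,11)/C(29,13); sum pmf over tables with pmf ≤ p_obs
p-value (two-sided) = 0.11421
→ bracket: p>=0.10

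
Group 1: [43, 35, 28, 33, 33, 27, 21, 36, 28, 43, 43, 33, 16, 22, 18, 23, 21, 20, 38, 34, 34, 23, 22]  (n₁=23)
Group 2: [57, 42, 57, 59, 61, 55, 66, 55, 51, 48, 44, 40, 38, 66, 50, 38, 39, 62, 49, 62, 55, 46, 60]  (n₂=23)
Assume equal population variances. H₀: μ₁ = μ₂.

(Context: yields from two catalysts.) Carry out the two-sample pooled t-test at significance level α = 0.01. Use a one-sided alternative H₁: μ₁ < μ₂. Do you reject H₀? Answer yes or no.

reject H₀: yes

x̄₁=29.304, s₁=8.325, n₁=23
x̄₂=52.174, s₂=9.039, n₂=23
s_p² = [22·8.325² + 22·9.039²]/44 = 75.5040
SE = √(s_p²·(1/23+1/23)) = 2.5623
t = (29.304−52.174)/2.5623 = -8.9253
df = 44
p-value (one-sided, H₁ less) = 0.00000
At α=0.01: p < α → reject H₀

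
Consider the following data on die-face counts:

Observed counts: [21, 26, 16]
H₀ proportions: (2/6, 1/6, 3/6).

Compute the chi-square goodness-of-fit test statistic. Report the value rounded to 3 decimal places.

n = 63; E_i = n·p_i = [21.00, 10.50, 31.50]
χ² = (21−21.00)²/21.00 + (26−10.50)²/10.50 + (16−31.50)²/31.50 = 30.5079
df = 2

test statistic = 30.508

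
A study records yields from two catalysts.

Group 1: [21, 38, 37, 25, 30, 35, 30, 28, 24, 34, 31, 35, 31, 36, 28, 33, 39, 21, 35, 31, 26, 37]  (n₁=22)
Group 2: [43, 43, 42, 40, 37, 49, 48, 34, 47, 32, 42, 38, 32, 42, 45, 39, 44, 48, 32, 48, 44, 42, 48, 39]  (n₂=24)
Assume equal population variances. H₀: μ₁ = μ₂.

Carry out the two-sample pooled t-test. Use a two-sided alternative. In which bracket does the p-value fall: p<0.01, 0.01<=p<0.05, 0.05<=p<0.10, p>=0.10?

p-value bracket: p<0.01

x̄₁=31.136, s₁=5.348, n₁=22
x̄₂=41.583, s₂=5.356, n₂=24
s_p² = [21·5.348² + 23·5.356²]/44 = 28.6460
SE = √(s_p²·(1/22+1/24)) = 1.5798
t = (31.136−41.583)/1.5798 = -6.6130
df = 44
p-value (two-sided) = 0.00000
→ bracket: p<0.01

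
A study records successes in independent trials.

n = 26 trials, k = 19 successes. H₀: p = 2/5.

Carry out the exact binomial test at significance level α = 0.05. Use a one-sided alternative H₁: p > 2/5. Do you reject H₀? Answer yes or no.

reject H₀: yes

Exact binomial: n=26, k=19, p₀=2/5=0.4000
P(X≥19) from Σ C(n,i)·p₀^i·(1−p₀)^(n−i)
p-value (one-sided, H₁ greater) = 0.00065
At α=0.05: p < α → reject H₀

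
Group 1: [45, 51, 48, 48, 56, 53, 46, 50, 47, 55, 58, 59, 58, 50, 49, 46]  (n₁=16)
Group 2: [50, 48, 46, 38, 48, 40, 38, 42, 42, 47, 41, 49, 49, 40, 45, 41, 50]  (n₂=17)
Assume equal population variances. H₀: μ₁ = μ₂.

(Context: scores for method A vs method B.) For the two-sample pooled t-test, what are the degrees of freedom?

df = n₁ + n₂ − 2 = 16 + 17 − 2 = 31

degrees of freedom = 31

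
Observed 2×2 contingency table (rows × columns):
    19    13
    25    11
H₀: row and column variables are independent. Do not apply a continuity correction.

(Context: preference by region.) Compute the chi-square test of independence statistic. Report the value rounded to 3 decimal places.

test statistic = 0.752

Row totals [32, 36], col totals [44, 24], n=68
χ² = (19−20.71)²/20.71 + (13−11.29)²/11.29 + (25−23.29)²/23.29 + (11−12.71)²/12.71 = 0.7522
df = 1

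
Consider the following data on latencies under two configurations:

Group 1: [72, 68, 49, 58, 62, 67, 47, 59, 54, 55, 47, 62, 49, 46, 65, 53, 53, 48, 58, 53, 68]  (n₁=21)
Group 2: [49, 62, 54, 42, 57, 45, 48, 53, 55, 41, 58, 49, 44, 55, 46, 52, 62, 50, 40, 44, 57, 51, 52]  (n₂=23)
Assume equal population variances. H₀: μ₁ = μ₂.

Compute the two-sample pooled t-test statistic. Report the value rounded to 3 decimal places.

test statistic = 2.822

x̄₁=56.810, s₁=7.991, n₁=21
x̄₂=50.696, s₂=6.349, n₂=23
s_p² = [20·7.991² + 22·6.349²]/42 = 51.5264
SE = √(s_p²·(1/21+1/23)) = 2.1665
t = (56.810−50.696)/2.1665 = 2.8219
df = 42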